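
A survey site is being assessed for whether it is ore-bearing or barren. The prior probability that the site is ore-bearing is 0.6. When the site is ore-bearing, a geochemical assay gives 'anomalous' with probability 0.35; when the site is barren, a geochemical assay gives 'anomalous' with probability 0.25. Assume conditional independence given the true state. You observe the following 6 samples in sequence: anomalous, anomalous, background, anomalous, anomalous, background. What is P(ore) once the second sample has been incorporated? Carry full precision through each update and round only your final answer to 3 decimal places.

0.746

After 'anomalous': P(ore) = 0.35·0.6000 / (0.35·0.6000 + 0.25·0.4000) ≈ 0.6774
After 'anomalous': P(ore) = 0.35·0.6774 / (0.35·0.6774 + 0.25·0.3226) ≈ 0.7462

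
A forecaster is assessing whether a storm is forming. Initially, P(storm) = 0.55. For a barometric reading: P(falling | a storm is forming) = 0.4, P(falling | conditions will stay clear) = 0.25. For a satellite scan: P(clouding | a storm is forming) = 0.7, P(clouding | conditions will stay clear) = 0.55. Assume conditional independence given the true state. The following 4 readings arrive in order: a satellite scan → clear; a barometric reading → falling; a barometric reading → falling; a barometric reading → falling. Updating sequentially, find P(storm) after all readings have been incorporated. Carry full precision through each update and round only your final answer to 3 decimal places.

Each posterior becomes the prior for the next update.
After a satellite scan='clear': P(storm) = 0.3·0.5500 / (0.3·0.5500 + 0.45·0.4500) ≈ 0.4490
After a barometric reading='falling': P(storm) = 0.4·0.4490 / (0.4·0.4490 + 0.25·0.5510) ≈ 0.5659
After a barometric reading='falling': P(storm) = 0.4·0.5659 / (0.4·0.5659 + 0.25·0.4341) ≈ 0.6759
After a barometric reading='falling': P(storm) = 0.4·0.6759 / (0.4·0.6759 + 0.25·0.3241) ≈ 0.7695

0.769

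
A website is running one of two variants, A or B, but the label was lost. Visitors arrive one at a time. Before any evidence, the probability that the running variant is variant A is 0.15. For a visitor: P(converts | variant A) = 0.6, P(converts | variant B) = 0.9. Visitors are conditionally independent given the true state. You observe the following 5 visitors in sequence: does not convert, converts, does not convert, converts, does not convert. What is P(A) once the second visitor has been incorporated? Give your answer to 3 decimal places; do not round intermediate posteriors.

0.320

After 'does not convert': P(A) = 0.4·0.1500 / (0.4·0.1500 + 0.1·0.8500) ≈ 0.4138
After 'converts': P(A) = 0.6·0.4138 / (0.6·0.4138 + 0.9·0.5862) ≈ 0.3200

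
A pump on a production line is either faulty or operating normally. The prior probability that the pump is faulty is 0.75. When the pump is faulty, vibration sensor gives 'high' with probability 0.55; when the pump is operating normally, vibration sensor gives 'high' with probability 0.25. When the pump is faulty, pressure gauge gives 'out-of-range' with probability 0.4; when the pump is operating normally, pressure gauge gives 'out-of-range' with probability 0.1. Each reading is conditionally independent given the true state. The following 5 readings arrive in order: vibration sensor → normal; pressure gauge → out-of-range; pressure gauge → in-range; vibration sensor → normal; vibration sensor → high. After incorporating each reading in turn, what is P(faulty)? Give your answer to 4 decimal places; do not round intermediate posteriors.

After vibration sensor='normal': P(faulty) = 0.45·0.7500 / (0.45·0.7500 + 0.75·0.2500) ≈ 0.6429
After pressure gauge='out-of-range': P(faulty) = 0.4·0.6429 / (0.4·0.6429 + 0.1·0.3571) ≈ 0.8780
After pressure gauge='in-range': P(faulty) = 0.6·0.8780 / (0.6·0.8780 + 0.9·0.1220) ≈ 0.8276
After vibration sensor='normal': P(faulty) = 0.45·0.8276 / (0.45·0.8276 + 0.75·0.1724) ≈ 0.7423
After vibration sensor='high': P(faulty) = 0.55·0.7423 / (0.55·0.7423 + 0.25·0.2577) ≈ 0.8637

0.8637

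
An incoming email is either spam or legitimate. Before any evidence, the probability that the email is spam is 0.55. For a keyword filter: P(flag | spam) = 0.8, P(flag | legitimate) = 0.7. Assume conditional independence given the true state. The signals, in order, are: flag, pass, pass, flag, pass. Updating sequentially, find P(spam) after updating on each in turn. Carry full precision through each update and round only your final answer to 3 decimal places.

0.321

After 'flag': P(spam) = 0.8·0.5500 / (0.8·0.5500 + 0.7·0.4500) ≈ 0.5828
After 'pass': P(spam) = 0.2·0.5828 / (0.2·0.5828 + 0.3·0.4172) ≈ 0.4822
After 'pass': P(spam) = 0.2·0.4822 / (0.2·0.4822 + 0.3·0.5178) ≈ 0.3830
After 'flag': P(spam) = 0.8·0.3830 / (0.8·0.3830 + 0.7·0.6170) ≈ 0.4150
After 'pass': P(spam) = 0.2·0.4150 / (0.2·0.4150 + 0.3·0.5850) ≈ 0.3211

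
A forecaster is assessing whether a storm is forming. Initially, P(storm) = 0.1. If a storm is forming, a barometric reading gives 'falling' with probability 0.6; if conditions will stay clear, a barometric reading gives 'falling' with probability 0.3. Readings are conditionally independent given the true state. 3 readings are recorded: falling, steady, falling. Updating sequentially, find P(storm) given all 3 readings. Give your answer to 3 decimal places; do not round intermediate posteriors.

Apply Bayes' rule sequentially, carrying P(storm) forward.
After 'falling': P(storm) = 0.6·0.1000 / (0.6·0.1000 + 0.3·0.9000) ≈ 0.1818
After 'steady': P(storm) = 0.4·0.1818 / (0.4·0.1818 + 0.7·0.8182) ≈ 0.1127
After 'falling': P(storm) = 0.6·0.1127 / (0.6·0.1127 + 0.3·0.8873) ≈ 0.2025

0.203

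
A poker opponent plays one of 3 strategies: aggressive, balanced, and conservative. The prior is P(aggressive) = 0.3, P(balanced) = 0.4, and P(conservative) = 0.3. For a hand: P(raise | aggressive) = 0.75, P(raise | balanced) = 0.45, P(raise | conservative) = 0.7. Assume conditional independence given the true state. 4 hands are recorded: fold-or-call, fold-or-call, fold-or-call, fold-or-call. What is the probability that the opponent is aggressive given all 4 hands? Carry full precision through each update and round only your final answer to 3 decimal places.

0.029

Apply Bayes' rule sequentially, carrying P(aggressive) forward.
After 'fold-or-call': normaliser = 0.25·0.3000 + 0.55·0.4000 + 0.3·0.3000; P(aggressive) ≈ 0.1948, P(balanced) ≈ 0.5714, P(conservative) ≈ 0.2338
After 'fold-or-call': normaliser = 0.25·0.1948 + 0.55·0.5714 + 0.3·0.2338; P(aggressive) ≈ 0.1124, P(balanced) ≈ 0.7256, P(conservative) ≈ 0.1619
After 'fold-or-call': normaliser = 0.25·0.1124 + 0.55·0.7256 + 0.3·0.1619; P(aggressive) ≈ 0.0591, P(balanced) ≈ 0.8388, P(conservative) ≈ 0.1021
After 'fold-or-call': normaliser = 0.25·0.0591 + 0.55·0.8388 + 0.3·0.1021; P(aggressive) ≈ 0.0291, P(balanced) ≈ 0.9104, P(conservative) ≈ 0.0604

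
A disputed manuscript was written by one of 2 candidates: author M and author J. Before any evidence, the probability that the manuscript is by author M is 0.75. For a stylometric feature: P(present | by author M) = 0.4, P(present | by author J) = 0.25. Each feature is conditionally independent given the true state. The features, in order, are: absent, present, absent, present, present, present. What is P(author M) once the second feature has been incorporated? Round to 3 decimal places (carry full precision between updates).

0.793

Apply Bayes' rule sequentially, carrying P(author M) forward.
After 'absent': P(author M) = 0.6·0.7500 / (0.6·0.7500 + 0.75·0.2500) ≈ 0.7059
After 'present': P(author M) = 0.4·0.7059 / (0.4·0.7059 + 0.25·0.2941) ≈ 0.7934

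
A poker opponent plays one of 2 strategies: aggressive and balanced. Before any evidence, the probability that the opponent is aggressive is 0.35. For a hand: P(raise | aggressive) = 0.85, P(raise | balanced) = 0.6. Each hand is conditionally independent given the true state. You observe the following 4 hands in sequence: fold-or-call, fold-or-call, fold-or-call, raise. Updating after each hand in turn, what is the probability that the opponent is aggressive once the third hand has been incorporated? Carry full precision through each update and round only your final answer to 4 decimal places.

0.0276

After 'fold-or-call': P(aggressive) = 0.15·0.3500 / (0.15·0.3500 + 0.4·0.6500) ≈ 0.1680
After 'fold-or-call': P(aggressive) = 0.15·0.1680 / (0.15·0.1680 + 0.4·0.8320) ≈ 0.0704
After 'fold-or-call': P(aggressive) = 0.15·0.0704 / (0.15·0.0704 + 0.4·0.9296) ≈ 0.0276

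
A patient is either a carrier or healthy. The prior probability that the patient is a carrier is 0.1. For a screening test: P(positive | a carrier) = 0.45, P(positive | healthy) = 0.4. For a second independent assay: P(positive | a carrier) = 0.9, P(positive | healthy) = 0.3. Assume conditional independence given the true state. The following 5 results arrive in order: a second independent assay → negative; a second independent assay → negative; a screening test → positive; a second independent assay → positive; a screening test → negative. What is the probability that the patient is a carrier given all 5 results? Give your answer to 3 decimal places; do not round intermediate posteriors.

Each posterior becomes the prior for the next update.
After a second independent assay='negative': P(carrier) = 0.1·0.1000 / (0.1·0.1000 + 0.7·0.9000) ≈ 0.0156
After a second independent assay='negative': P(carrier) = 0.1·0.0156 / (0.1·0.0156 + 0.7·0.9844) ≈ 0.0023
After a screening test='positive': P(carrier) = 0.45·0.0023 / (0.45·0.0023 + 0.4·0.9977) ≈ 0.0025
After a second independent assay='positive': P(carrier) = 0.9·0.0025 / (0.9·0.0025 + 0.3·0.9975) ≈ 0.0076
After a screening test='negative': P(carrier) = 0.55·0.0076 / (0.55·0.0076 + 0.6·0.9924) ≈ 0.0070

0.007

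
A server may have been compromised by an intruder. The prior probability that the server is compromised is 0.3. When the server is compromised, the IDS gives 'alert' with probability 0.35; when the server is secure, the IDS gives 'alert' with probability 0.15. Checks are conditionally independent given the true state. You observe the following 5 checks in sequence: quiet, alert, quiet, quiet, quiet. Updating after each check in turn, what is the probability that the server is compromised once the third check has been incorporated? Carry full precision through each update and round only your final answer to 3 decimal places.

0.369

After 'quiet': P(compromised) = 0.65·0.3000 / (0.65·0.3000 + 0.85·0.7000) ≈ 0.2468
After 'alert': P(compromised) = 0.35·0.2468 / (0.35·0.2468 + 0.15·0.7532) ≈ 0.4333
After 'quiet': P(compromised) = 0.65·0.4333 / (0.65·0.4333 + 0.85·0.5667) ≈ 0.3690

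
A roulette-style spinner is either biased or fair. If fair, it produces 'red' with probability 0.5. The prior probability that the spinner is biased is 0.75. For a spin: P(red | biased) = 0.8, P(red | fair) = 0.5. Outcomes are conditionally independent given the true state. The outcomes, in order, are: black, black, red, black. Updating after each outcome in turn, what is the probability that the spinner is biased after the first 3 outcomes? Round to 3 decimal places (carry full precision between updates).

0.434

After 'black': P(biased) = 0.2·0.7500 / (0.2·0.7500 + 0.5·0.2500) ≈ 0.5455
After 'black': P(biased) = 0.2·0.5455 / (0.2·0.5455 + 0.5·0.4545) ≈ 0.3243
After 'red': P(biased) = 0.8·0.3243 / (0.8·0.3243 + 0.5·0.6757) ≈ 0.4344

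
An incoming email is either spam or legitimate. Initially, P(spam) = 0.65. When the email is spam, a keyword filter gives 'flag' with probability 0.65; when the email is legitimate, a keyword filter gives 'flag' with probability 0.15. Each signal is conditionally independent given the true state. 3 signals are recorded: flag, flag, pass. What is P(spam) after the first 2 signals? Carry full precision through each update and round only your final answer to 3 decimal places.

After 'flag': P(spam) = 0.65·0.6500 / (0.65·0.6500 + 0.15·0.3500) ≈ 0.8895
After 'flag': P(spam) = 0.65·0.8895 / (0.65·0.8895 + 0.15·0.1105) ≈ 0.9721

0.972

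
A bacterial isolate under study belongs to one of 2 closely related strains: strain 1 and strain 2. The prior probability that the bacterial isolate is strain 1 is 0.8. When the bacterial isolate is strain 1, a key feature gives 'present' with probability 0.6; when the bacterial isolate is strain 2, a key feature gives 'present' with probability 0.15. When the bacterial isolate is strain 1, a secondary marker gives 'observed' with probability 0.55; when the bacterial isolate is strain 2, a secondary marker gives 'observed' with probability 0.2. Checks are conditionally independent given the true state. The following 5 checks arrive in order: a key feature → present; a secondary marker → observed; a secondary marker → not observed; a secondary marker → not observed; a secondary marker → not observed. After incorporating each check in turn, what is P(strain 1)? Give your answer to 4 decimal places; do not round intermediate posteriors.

0.8868

Each posterior becomes the prior for the next update.
After a key feature='present': P(strain 1) = 0.6·0.8000 / (0.6·0.8000 + 0.15·0.2000) ≈ 0.9412
After a secondary marker='observed': P(strain 1) = 0.55·0.9412 / (0.55·0.9412 + 0.2·0.0588) ≈ 0.9778
After a secondary marker='not observed': P(strain 1) = 0.45·0.9778 / (0.45·0.9778 + 0.8·0.0222) ≈ 0.9612
After a secondary marker='not observed': P(strain 1) = 0.45·0.9612 / (0.45·0.9612 + 0.8·0.0388) ≈ 0.9330
After a secondary marker='not observed': P(strain 1) = 0.45·0.9330 / (0.45·0.9330 + 0.8·0.0670) ≈ 0.8868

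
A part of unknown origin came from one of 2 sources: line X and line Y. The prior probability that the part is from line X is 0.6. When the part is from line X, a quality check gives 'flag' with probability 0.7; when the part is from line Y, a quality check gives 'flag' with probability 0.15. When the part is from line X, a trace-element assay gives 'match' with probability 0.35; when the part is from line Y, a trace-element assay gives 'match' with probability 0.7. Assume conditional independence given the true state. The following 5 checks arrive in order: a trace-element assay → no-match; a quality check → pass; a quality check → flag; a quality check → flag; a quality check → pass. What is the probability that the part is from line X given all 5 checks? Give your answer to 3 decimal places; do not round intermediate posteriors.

0.898

After a trace-element assay='no-match': P(line X) = 0.65·0.6000 / (0.65·0.6000 + 0.3·0.4000) ≈ 0.7647
After a quality check='pass': P(line X) = 0.3·0.7647 / (0.3·0.7647 + 0.85·0.2353) ≈ 0.5342
After a quality check='flag': P(line X) = 0.7·0.5342 / (0.7·0.5342 + 0.15·0.4658) ≈ 0.8426
After a quality check='flag': P(line X) = 0.7·0.8426 / (0.7·0.8426 + 0.15·0.1574) ≈ 0.9615
After a quality check='pass': P(line X) = 0.3·0.9615 / (0.3·0.9615 + 0.85·0.0385) ≈ 0.8981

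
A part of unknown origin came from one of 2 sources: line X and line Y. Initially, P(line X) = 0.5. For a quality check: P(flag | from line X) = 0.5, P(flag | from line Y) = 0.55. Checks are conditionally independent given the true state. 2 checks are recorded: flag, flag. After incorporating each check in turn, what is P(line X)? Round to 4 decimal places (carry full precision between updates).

0.4525

After 'flag': P(line X) = 0.5·0.5000 / (0.5·0.5000 + 0.55·0.5000) ≈ 0.4762
After 'flag': P(line X) = 0.5·0.4762 / (0.5·0.4762 + 0.55·0.5238) ≈ 0.4525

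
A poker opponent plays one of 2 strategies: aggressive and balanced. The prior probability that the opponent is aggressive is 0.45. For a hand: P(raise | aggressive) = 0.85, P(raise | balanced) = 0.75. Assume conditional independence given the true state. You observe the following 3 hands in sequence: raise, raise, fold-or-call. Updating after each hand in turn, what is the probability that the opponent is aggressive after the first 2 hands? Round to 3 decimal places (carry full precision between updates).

0.512

Apply Bayes' rule sequentially, carrying P(aggressive) forward.
After 'raise': P(aggressive) = 0.85·0.4500 / (0.85·0.4500 + 0.75·0.5500) ≈ 0.4811
After 'raise': P(aggressive) = 0.85·0.4811 / (0.85·0.4811 + 0.75·0.5189) ≈ 0.5124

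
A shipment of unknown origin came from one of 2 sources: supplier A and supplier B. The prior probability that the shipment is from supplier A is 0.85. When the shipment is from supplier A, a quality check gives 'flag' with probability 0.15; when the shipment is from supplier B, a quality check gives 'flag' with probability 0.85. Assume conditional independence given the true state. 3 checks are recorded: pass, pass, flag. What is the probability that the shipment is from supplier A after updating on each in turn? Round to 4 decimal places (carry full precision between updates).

After 'pass': P(supplier A) = 0.85·0.8500 / (0.85·0.8500 + 0.15·0.1500) ≈ 0.9698
After 'pass': P(supplier A) = 0.85·0.9698 / (0.85·0.9698 + 0.15·0.0302) ≈ 0.9945
After 'flag': P(supplier A) = 0.15·0.9945 / (0.15·0.9945 + 0.85·0.0055) ≈ 0.9698

0.9698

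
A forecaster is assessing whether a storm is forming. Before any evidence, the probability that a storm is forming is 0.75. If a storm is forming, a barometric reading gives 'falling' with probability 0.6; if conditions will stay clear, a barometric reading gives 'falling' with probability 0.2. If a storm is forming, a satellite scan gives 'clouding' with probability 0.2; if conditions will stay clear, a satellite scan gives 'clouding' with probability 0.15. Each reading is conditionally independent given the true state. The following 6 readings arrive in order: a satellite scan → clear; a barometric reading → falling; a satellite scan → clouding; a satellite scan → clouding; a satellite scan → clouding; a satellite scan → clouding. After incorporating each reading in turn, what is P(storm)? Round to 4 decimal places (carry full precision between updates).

0.9640

Apply Bayes' rule sequentially, carrying P(storm) forward.
After a satellite scan='clear': P(storm) = 0.8·0.7500 / (0.8·0.7500 + 0.85·0.2500) ≈ 0.7385
After a barometric reading='falling': P(storm) = 0.6·0.7385 / (0.6·0.7385 + 0.2·0.2615) ≈ 0.8944
After a satellite scan='clouding': P(storm) = 0.2·0.8944 / (0.2·0.8944 + 0.15·0.1056) ≈ 0.9187
After a satellite scan='clouding': P(storm) = 0.2·0.9187 / (0.2·0.9187 + 0.15·0.0813) ≈ 0.9377
After a satellite scan='clouding': P(storm) = 0.2·0.9377 / (0.2·0.9377 + 0.15·0.0623) ≈ 0.9526
After a satellite scan='clouding': P(storm) = 0.2·0.9526 / (0.2·0.9526 + 0.15·0.0474) ≈ 0.9640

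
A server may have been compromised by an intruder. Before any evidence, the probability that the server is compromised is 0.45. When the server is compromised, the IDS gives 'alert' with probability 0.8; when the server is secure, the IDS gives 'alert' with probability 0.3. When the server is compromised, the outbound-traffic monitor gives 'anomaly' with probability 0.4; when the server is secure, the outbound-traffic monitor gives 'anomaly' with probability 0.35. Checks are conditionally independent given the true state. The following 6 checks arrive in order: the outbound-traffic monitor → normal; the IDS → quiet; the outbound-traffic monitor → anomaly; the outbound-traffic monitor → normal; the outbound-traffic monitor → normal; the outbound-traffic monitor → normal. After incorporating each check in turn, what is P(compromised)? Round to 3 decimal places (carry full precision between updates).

After the outbound-traffic monitor='normal': P(compromised) = 0.6·0.4500 / (0.6·0.4500 + 0.65·0.5500) ≈ 0.4303
After the IDS='quiet': P(compromised) = 0.2·0.4303 / (0.2·0.4303 + 0.7·0.5697) ≈ 0.1775
After the outbound-traffic monitor='anomaly': P(compromised) = 0.4·0.1775 / (0.4·0.1775 + 0.35·0.8225) ≈ 0.1978
After the outbound-traffic monitor='normal': P(compromised) = 0.6·0.1978 / (0.6·0.1978 + 0.65·0.8022) ≈ 0.1854
After the outbound-traffic monitor='normal': P(compromised) = 0.6·0.1854 / (0.6·0.1854 + 0.65·0.8146) ≈ 0.1736
After the outbound-traffic monitor='normal': P(compromised) = 0.6·0.1736 / (0.6·0.1736 + 0.65·0.8264) ≈ 0.1625

0.162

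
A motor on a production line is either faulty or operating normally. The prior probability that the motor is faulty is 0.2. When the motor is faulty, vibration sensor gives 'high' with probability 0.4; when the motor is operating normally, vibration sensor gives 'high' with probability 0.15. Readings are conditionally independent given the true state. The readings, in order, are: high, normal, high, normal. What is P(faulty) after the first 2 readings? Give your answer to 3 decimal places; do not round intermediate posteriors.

After 'high': P(faulty) = 0.4·0.2000 / (0.4·0.2000 + 0.15·0.8000) ≈ 0.4000
After 'normal': P(faulty) = 0.6·0.4000 / (0.6·0.4000 + 0.85·0.6000) ≈ 0.3200

0.320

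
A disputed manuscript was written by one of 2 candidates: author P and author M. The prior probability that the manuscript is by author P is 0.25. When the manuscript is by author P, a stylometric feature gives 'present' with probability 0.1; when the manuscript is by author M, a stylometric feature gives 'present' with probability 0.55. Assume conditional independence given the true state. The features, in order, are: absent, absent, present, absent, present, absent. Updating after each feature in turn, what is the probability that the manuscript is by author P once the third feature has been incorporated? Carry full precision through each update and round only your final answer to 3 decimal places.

0.195

After 'absent': P(author P) = 0.9·0.2500 / (0.9·0.2500 + 0.45·0.7500) ≈ 0.4000
After 'absent': P(author P) = 0.9·0.4000 / (0.9·0.4000 + 0.45·0.6000) ≈ 0.5714
After 'present': P(author P) = 0.1·0.5714 / (0.1·0.5714 + 0.55·0.4286) ≈ 0.1951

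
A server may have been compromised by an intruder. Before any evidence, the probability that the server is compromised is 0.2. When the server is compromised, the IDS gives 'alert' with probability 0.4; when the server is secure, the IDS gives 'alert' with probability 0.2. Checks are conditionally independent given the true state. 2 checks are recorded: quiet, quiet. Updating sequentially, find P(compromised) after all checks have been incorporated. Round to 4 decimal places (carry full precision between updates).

0.1233

Apply Bayes' rule sequentially, carrying P(compromised) forward.
After 'quiet': P(compromised) = 0.6·0.2000 / (0.6·0.2000 + 0.8·0.8000) ≈ 0.1579
After 'quiet': P(compromised) = 0.6·0.1579 / (0.6·0.1579 + 0.8·0.8421) ≈ 0.1233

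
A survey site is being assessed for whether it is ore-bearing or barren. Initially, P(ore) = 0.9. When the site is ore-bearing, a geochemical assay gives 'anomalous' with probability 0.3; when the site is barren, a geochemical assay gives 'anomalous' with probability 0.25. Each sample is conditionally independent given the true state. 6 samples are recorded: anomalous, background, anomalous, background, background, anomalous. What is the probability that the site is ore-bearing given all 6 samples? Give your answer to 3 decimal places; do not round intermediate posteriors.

After 'anomalous': P(ore) = 0.3·0.9000 / (0.3·0.9000 + 0.25·0.1000) ≈ 0.9153
After 'background': P(ore) = 0.7·0.9153 / (0.7·0.9153 + 0.75·0.0847) ≈ 0.9097
After 'anomalous': P(ore) = 0.3·0.9097 / (0.3·0.9097 + 0.25·0.0903) ≈ 0.9236
After 'background': P(ore) = 0.7·0.9236 / (0.7·0.9236 + 0.75·0.0764) ≈ 0.9186
After 'background': P(ore) = 0.7·0.9186 / (0.7·0.9186 + 0.75·0.0814) ≈ 0.9133
After 'anomalous': P(ore) = 0.3·0.9133 / (0.3·0.9133 + 0.25·0.0867) ≈ 0.9267

0.927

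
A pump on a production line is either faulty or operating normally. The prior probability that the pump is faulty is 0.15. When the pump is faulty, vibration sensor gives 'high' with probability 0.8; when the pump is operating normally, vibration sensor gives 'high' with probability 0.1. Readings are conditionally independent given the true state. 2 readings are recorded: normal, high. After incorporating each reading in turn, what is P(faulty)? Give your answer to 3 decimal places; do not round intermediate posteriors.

Each posterior becomes the prior for the next update.
After 'normal': P(faulty) = 0.2·0.1500 / (0.2·0.1500 + 0.9·0.8500) ≈ 0.0377
After 'high': P(faulty) = 0.8·0.0377 / (0.8·0.0377 + 0.1·0.9623) ≈ 0.2388

0.239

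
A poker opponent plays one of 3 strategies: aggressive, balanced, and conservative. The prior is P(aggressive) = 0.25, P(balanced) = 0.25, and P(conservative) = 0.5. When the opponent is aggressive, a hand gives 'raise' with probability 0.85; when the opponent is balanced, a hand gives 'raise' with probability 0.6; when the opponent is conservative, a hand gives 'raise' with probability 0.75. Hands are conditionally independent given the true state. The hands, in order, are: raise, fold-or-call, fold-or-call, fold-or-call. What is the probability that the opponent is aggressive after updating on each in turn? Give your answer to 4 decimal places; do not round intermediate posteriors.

Apply Bayes' rule sequentially, carrying P(aggressive) forward.
After 'raise': normaliser = 0.85·0.2500 + 0.6·0.2500 + 0.75·0.5000; P(aggressive) ≈ 0.2881, P(balanced) ≈ 0.2034, P(conservative) ≈ 0.5085
After 'fold-or-call': normaliser = 0.15·0.2881 + 0.4·0.2034 + 0.25·0.5085; P(aggressive) ≈ 0.1717, P(balanced) ≈ 0.3232, P(conservative) ≈ 0.5051
After 'fold-or-call': normaliser = 0.15·0.1717 + 0.4·0.3232 + 0.25·0.5051; P(aggressive) ≈ 0.0916, P(balanced) ≈ 0.4596, P(conservative) ≈ 0.4488
After 'fold-or-call': normaliser = 0.15·0.0916 + 0.4·0.4596 + 0.25·0.4488; P(aggressive) ≈ 0.0443, P(balanced) ≈ 0.5935, P(conservative) ≈ 0.3622

0.0443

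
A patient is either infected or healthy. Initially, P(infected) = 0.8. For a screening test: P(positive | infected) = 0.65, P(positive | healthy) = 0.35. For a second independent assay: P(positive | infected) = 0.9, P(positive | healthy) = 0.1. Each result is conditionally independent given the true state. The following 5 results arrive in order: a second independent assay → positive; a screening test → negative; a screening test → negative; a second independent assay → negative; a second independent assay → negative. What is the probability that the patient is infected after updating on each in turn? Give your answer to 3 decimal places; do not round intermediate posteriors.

0.114

After a second independent assay='positive': P(infected) = 0.9·0.8000 / (0.9·0.8000 + 0.1·0.2000) ≈ 0.9730
After a screening test='negative': P(infected) = 0.35·0.9730 / (0.35·0.9730 + 0.65·0.0270) ≈ 0.9509
After a screening test='negative': P(infected) = 0.35·0.9509 / (0.35·0.9509 + 0.65·0.0491) ≈ 0.9126
After a second independent assay='negative': P(infected) = 0.1·0.9126 / (0.1·0.9126 + 0.9·0.0874) ≈ 0.5370
After a second independent assay='negative': P(infected) = 0.1·0.5370 / (0.1·0.5370 + 0.9·0.4630) ≈ 0.1142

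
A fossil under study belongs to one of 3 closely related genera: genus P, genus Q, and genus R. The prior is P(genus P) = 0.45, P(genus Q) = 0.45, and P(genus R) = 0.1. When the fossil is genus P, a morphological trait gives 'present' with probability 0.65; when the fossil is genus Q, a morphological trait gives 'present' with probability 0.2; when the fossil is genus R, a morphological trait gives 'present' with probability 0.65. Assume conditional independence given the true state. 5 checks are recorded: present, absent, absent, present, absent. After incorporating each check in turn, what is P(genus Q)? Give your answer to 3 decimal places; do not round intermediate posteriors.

After 'present': normaliser = 0.65·0.4500 + 0.2·0.4500 + 0.65·0.1000; P(genus P) ≈ 0.6536, P(genus Q) ≈ 0.2011, P(genus R) ≈ 0.1453
After 'absent': normaliser = 0.35·0.6536 + 0.8·0.2011 + 0.35·0.1453; P(genus P) ≈ 0.5193, P(genus Q) ≈ 0.3653, P(genus R) ≈ 0.1154
After 'absent': normaliser = 0.35·0.5193 + 0.8·0.3653 + 0.35·0.1154; P(genus P) ≈ 0.3534, P(genus Q) ≈ 0.5681, P(genus R) ≈ 0.0785
After 'present': normaliser = 0.65·0.3534 + 0.2·0.5681 + 0.65·0.0785; P(genus P) ≈ 0.5825, P(genus Q) ≈ 0.2881, P(genus R) ≈ 0.1294
After 'absent': normaliser = 0.35·0.5825 + 0.8·0.2881 + 0.35·0.1294; P(genus P) ≈ 0.4250, P(genus Q) ≈ 0.4805, P(genus R) ≈ 0.0945

0.481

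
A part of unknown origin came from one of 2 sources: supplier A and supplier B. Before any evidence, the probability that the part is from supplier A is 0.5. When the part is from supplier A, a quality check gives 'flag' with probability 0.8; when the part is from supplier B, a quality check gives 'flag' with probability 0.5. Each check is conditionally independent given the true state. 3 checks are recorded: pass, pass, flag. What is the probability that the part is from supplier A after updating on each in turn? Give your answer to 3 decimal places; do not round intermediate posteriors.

0.204

After 'pass': P(supplier A) = 0.2·0.5000 / (0.2·0.5000 + 0.5·0.5000) ≈ 0.2857
After 'pass': P(supplier A) = 0.2·0.2857 / (0.2·0.2857 + 0.5·0.7143) ≈ 0.1379
After 'flag': P(supplier A) = 0.8·0.1379 / (0.8·0.1379 + 0.5·0.8621) ≈ 0.2038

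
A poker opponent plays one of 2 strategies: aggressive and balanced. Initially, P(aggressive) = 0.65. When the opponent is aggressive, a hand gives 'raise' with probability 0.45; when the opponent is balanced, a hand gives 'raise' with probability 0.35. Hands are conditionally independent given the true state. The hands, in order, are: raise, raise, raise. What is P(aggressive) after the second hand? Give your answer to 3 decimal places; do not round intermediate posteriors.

0.754

After 'raise': P(aggressive) = 0.45·0.6500 / (0.45·0.6500 + 0.35·0.3500) ≈ 0.7048
After 'raise': P(aggressive) = 0.45·0.7048 / (0.45·0.7048 + 0.35·0.2952) ≈ 0.7543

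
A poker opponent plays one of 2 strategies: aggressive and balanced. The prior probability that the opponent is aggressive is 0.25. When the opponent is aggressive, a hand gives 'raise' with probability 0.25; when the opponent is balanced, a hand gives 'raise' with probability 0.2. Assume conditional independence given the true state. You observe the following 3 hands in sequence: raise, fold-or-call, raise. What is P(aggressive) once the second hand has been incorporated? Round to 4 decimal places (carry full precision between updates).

Apply Bayes' rule sequentially, carrying P(aggressive) forward.
After 'raise': P(aggressive) = 0.25·0.2500 / (0.25·0.2500 + 0.2·0.7500) ≈ 0.2941
After 'fold-or-call': P(aggressive) = 0.75·0.2941 / (0.75·0.2941 + 0.8·0.7059) ≈ 0.2809

0.2809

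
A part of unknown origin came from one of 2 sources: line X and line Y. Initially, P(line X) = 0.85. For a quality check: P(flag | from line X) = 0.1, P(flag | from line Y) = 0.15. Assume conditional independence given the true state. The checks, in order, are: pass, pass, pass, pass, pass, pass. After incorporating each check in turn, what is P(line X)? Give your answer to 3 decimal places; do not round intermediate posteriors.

0.889

Each posterior becomes the prior for the next update.
After 'pass': P(line X) = 0.9·0.8500 / (0.9·0.8500 + 0.85·0.1500) ≈ 0.8571
After 'pass': P(line X) = 0.9·0.8571 / (0.9·0.8571 + 0.85·0.1429) ≈ 0.8640
After 'pass': P(line X) = 0.9·0.8640 / (0.9·0.8640 + 0.85·0.1360) ≈ 0.8706
After 'pass': P(line X) = 0.9·0.8706 / (0.9·0.8706 + 0.85·0.1294) ≈ 0.8769
After 'pass': P(line X) = 0.9·0.8769 / (0.9·0.8769 + 0.85·0.1231) ≈ 0.8829
After 'pass': P(line X) = 0.9·0.8829 / (0.9·0.8829 + 0.85·0.1171) ≈ 0.8887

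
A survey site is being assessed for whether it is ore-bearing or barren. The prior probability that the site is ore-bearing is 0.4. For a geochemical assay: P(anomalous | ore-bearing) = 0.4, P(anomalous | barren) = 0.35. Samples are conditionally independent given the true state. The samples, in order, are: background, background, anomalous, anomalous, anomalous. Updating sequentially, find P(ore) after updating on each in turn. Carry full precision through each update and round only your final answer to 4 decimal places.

After 'background': P(ore) = 0.6·0.4000 / (0.6·0.4000 + 0.65·0.6000) ≈ 0.3810
After 'background': P(ore) = 0.6·0.3810 / (0.6·0.3810 + 0.65·0.6190) ≈ 0.3623
After 'anomalous': P(ore) = 0.4·0.3623 / (0.4·0.3623 + 0.35·0.6377) ≈ 0.3936
After 'anomalous': P(ore) = 0.4·0.3936 / (0.4·0.3936 + 0.35·0.6064) ≈ 0.4259
After 'anomalous': P(ore) = 0.4·0.4259 / (0.4·0.4259 + 0.35·0.5741) ≈ 0.4589

0.4589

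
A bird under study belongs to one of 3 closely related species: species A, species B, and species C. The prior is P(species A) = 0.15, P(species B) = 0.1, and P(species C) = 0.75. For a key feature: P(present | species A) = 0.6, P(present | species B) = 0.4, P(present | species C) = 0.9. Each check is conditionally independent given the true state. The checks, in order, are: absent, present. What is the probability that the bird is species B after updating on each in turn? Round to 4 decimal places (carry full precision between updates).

0.1882

After 'absent': normaliser = 0.4·0.1500 + 0.6·0.1000 + 0.1·0.7500; P(species A) ≈ 0.3077, P(species B) ≈ 0.3077, P(species C) ≈ 0.3846
After 'present': normaliser = 0.6·0.3077 + 0.4·0.3077 + 0.9·0.3846; P(species A) ≈ 0.2824, P(species B) ≈ 0.1882, P(species C) ≈ 0.5294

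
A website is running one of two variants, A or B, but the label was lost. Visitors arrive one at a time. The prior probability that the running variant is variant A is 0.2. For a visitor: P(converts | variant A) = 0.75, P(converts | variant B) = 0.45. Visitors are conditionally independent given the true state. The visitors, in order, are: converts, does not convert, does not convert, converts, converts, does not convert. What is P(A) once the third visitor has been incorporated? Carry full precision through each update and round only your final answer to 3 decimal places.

Each posterior becomes the prior for the next update.
After 'converts': P(A) = 0.75·0.2000 / (0.75·0.2000 + 0.45·0.8000) ≈ 0.2941
After 'does not convert': P(A) = 0.25·0.2941 / (0.25·0.2941 + 0.55·0.7059) ≈ 0.1592
After 'does not convert': P(A) = 0.25·0.1592 / (0.25·0.1592 + 0.55·0.8408) ≈ 0.0793

0.079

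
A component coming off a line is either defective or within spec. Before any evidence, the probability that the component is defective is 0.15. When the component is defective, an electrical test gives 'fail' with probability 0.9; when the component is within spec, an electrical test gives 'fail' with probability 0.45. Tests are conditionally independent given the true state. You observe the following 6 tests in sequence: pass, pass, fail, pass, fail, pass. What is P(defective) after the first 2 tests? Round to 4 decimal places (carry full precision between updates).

0.0058

After 'pass': P(defective) = 0.1·0.1500 / (0.1·0.1500 + 0.55·0.8500) ≈ 0.0311
After 'pass': P(defective) = 0.1·0.0311 / (0.1·0.0311 + 0.55·0.9689) ≈ 0.0058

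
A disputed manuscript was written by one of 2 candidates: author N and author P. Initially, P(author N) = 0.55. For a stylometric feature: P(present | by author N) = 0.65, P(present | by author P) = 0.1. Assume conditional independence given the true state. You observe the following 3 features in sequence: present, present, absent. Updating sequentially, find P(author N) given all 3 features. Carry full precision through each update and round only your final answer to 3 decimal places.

0.953

After 'present': P(author N) = 0.65·0.5500 / (0.65·0.5500 + 0.1·0.4500) ≈ 0.8882
After 'present': P(author N) = 0.65·0.8882 / (0.65·0.8882 + 0.1·0.1118) ≈ 0.9810
After 'absent': P(author N) = 0.35·0.9810 / (0.35·0.9810 + 0.9·0.0190) ≈ 0.9526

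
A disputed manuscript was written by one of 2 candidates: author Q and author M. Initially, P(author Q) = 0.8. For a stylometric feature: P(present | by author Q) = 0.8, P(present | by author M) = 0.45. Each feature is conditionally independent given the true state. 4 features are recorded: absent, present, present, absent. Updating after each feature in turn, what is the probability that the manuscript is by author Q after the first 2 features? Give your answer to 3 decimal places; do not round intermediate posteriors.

0.721

Apply Bayes' rule sequentially, carrying P(author Q) forward.
After 'absent': P(author Q) = 0.2·0.8000 / (0.2·0.8000 + 0.55·0.2000) ≈ 0.5926
After 'present': P(author Q) = 0.8·0.5926 / (0.8·0.5926 + 0.45·0.4074) ≈ 0.7211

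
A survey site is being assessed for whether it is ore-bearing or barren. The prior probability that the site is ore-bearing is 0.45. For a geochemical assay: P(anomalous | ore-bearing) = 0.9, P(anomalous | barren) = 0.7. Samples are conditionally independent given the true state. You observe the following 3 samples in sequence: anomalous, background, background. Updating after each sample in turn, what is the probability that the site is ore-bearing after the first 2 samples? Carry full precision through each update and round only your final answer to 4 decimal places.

0.2596

After 'anomalous': P(ore) = 0.9·0.4500 / (0.9·0.4500 + 0.7·0.5500) ≈ 0.5127
After 'background': P(ore) = 0.1·0.5127 / (0.1·0.5127 + 0.3·0.4873) ≈ 0.2596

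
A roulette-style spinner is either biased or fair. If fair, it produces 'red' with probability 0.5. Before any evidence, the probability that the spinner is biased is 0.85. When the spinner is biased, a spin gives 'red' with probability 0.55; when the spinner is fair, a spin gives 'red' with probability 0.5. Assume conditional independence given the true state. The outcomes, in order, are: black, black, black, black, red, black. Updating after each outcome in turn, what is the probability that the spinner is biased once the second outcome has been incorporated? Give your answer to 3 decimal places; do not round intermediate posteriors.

0.821

After 'black': P(biased) = 0.45·0.8500 / (0.45·0.8500 + 0.5·0.1500) ≈ 0.8361
After 'black': P(biased) = 0.45·0.8361 / (0.45·0.8361 + 0.5·0.1639) ≈ 0.8211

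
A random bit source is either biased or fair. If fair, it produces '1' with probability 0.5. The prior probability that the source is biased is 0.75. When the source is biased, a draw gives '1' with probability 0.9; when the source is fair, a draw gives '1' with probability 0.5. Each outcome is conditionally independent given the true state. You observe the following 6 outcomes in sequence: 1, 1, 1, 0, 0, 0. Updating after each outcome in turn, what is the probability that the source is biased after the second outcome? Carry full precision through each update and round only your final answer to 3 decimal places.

After '1': P(biased) = 0.9·0.7500 / (0.9·0.7500 + 0.5·0.2500) ≈ 0.8438
After '1': P(biased) = 0.9·0.8438 / (0.9·0.8438 + 0.5·0.1562) ≈ 0.9067

0.907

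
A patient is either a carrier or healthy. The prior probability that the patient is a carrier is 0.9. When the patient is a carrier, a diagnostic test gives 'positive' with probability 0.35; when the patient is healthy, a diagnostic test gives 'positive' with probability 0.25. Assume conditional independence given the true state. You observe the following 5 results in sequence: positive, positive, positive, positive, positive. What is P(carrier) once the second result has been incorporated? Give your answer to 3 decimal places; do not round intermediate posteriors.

0.946

After 'positive': P(carrier) = 0.35·0.9000 / (0.35·0.9000 + 0.25·0.1000) ≈ 0.9265
After 'positive': P(carrier) = 0.35·0.9265 / (0.35·0.9265 + 0.25·0.0735) ≈ 0.9464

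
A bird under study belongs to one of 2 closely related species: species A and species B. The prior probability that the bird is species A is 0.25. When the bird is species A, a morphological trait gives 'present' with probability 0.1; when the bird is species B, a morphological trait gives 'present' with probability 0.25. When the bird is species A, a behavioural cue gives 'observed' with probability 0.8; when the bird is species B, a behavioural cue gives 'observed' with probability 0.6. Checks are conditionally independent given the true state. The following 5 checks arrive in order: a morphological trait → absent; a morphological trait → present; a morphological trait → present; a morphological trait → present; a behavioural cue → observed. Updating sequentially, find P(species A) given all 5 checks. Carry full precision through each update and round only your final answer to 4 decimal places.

After a morphological trait='absent': P(species A) = 0.9·0.2500 / (0.9·0.2500 + 0.75·0.7500) ≈ 0.2857
After a morphological trait='present': P(species A) = 0.1·0.2857 / (0.1·0.2857 + 0.25·0.7143) ≈ 0.1379
After a morphological trait='present': P(species A) = 0.1·0.1379 / (0.1·0.1379 + 0.25·0.8621) ≈ 0.0602
After a morphological trait='present': P(species A) = 0.1·0.0602 / (0.1·0.0602 + 0.25·0.9398) ≈ 0.0250
After a behavioural cue='observed': P(species A) = 0.8·0.0250 / (0.8·0.0250 + 0.6·0.9750) ≈ 0.0330

0.0330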